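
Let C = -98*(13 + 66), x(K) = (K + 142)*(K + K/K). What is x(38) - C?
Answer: 14762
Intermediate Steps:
x(K) = (1 + K)*(142 + K) (x(K) = (142 + K)*(K + 1) = (142 + K)*(1 + K) = (1 + K)*(142 + K))
C = -7742 (C = -98*79 = -7742)
x(38) - C = (142 + 38² + 143*38) - 1*(-7742) = (142 + 1444 + 5434) + 7742 = 7020 + 7742 = 14762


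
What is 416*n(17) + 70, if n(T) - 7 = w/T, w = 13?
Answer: 56102/17 ≈ 3300.1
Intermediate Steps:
n(T) = 7 + 13/T
416*n(17) + 70 = 416*(7 + 13/17) + 70 = 416*(132/17) + 70 = 54912/17 + 70 = 56102/17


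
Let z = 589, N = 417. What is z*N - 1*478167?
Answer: -232554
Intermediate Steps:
z*N - 1*478167 = 589*417 - 1*478167 = 245613 - 478167 = -232554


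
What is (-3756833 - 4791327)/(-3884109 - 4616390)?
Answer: 8548160/8500499 ≈ 1.0056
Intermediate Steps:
(-3756833 - 4791327)/(-3884109 - 4616390) = -8548160/(-8500499) = -8548160*(-1/8500499) = 8548160/8500499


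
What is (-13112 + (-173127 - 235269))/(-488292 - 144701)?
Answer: 421508/632993 ≈ 0.66590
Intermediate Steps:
(-13112 + (-173127 - 235269))/(-488292 - 144701) = (-13112 - 408396)/(-632993) = -421508*(-1/632993) = 421508/632993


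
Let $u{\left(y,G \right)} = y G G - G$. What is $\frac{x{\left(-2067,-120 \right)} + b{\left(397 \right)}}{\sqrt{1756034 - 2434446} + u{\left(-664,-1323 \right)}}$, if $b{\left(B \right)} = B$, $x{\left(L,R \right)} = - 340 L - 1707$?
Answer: $- \frac{116465778897930}{192964094891345443} - \frac{200420 i \sqrt{169603}}{192964094891345443} \approx -0.00060356 - 4.2774 \cdot 10^{-10} i$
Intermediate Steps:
$u{\left(y,G \right)} = - G + y G^{2}$ ($u{\left(y,G \right)} = G y G - G = y G^{2} - G = - G + y G^{2}$)
$x{\left(L,R \right)} = -1707 - 340 L$
$\frac{x{\left(-2067,-120 \right)} + b{\left(397 \right)}}{\sqrt{1756034 - 2434446} + u{\left(-664,-1323 \right)}} = \frac{\left(-1707 - -702780\right) + 397}{\sqrt{1756034 - 2434446} - 1323 \left(-1 - -878472\right)} = \frac{\left(-1707 + 702780\right) + 397}{\sqrt{-678412} - 1323 \left(-1 + 878472\right)} = \frac{701073 + 397}{2 i \sqrt{169603} - 1162217133} = \frac{701470}{2 i \sqrt{169603} - 1162217133} = \frac{701470}{-1162217133 + 2 i \sqrt{169603}}$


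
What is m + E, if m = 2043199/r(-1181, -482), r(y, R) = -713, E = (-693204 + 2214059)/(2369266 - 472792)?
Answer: -3873789410711/1352185962 ≈ -2864.8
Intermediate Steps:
E = 1520855/1896474 ≈ 0.80194
m = -2043199/713 (m = 2043199/(-713) = 2043199*(-1/713) = -2043199/713 ≈ -2865.6)
m + E = -2043199/713 + 1520855/1896474 = -3873789410711/1352185962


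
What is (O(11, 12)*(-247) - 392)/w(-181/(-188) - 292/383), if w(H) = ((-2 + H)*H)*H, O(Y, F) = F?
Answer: 1252829069646550784/26970772810149 ≈ 46451.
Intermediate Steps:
w(H) = H²*(-2 + H) (w(H) = (H*(-2 + H))*H = H²*(-2 + H))
(O(11, 12)*(-247) - 392)/w(-181/(-188) - 292/383) = (12*(-247) - 392)/(((-181/(-188) - 292/383)²*(-2 + (-181/(-188) - 292/383)))) = (-2964 - 392)/(((-181*(-1/188) - 292*1/383)²*(-2 + (-181*(-1/188) - 292*1/383)))) = -3356*1/((-2 + (181/188 - 292/383))*(181/188 - 292/383)²) = -3356*5184576016/(208138329*(-2 + 14427/72004)) = -3356/((208138329/5184576016)*(-129581/72004)) = -3356/(-26970772810149/373310211456064) = -3356*(-373310211456064/26970772810149) = 1252829069646550784/26970772810149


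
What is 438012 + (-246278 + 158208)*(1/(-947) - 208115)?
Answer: 17357682468784/947 ≈ 1.8329e+10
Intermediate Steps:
438012 + (-246278 + 158208)*(1/(-947) - 208115) = 438012 - 88070*(-1/947 - 208115) = 438012 - 88070*(-197084906/947) = 438012 + 17357267671420/947 = 17357682468784/947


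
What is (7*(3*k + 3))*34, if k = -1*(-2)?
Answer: 2142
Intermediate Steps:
k = 2
(7*(3*k + 3))*34 = (7*(3*2 + 3))*34 = (7*(6 + 3))*34 = (7*9)*34 = 63*34 = 2142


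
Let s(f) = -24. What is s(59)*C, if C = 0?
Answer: 0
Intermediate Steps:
s(59)*C = -24*0 = 0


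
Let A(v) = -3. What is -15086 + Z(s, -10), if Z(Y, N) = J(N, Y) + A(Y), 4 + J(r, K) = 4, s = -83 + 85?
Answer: -15089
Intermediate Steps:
s = 2
J(r, K) = 0 (J(r, K) = -4 + 4 = 0)
Z(Y, N) = -3 (Z(Y, N) = 0 - 3 = -3)
-15086 + Z(s, -10) = -15086 - 3 = -15089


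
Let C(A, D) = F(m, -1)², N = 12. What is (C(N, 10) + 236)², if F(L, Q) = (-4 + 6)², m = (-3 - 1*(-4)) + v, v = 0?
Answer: 63504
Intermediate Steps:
m = 1 (m = (-3 - 1*(-4)) + 0 = (-3 + 4) + 0 = 1 + 0 = 1)
F(L, Q) = 4 (F(L, Q) = 2² = 4)
C(A, D) = 16 (C(A, D) = 4² = 16)
(C(N, 10) + 236)² = (16 + 236)² = 252² = 63504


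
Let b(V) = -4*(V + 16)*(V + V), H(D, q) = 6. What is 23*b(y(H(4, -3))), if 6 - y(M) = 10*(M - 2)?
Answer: -112608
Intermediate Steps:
y(M) = 26 - 10*M (y(M) = 6 - 10*(M - 2) = 6 - 10*(-2 + M) = 6 - (-20 + 10*M) = 6 + (20 - 10*M) = 26 - 10*M)
b(V) = -8*V*(16 + V) (b(V) = -4*(16 + V)*2*V = -8*V*(16 + V))
23*b(y(H(4, -3))) = 23*(-8*(26 - 10*6)*(16 + (26 - 10*6))) = 23*(-8*(26 - 60)*(16 + (26 - 60))) = 23*(-8*(-34)*(16 - 34)) = 23*(-8*(-34)*(-18)) = 23*(-4896) = -112608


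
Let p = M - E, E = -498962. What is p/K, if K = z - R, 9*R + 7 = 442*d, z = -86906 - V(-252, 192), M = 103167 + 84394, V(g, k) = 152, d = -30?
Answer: -6178707/770255 ≈ -8.0216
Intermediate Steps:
M = 187561
z = -87058 (z = -86906 - 1*152 = -86906 - 152 = -87058)
R = -13267/9 (R = -7/9 + (442*(-30))/9 = -7/9 + (⅑)*(-13260) = -7/9 - 4420/3 = -13267/9 ≈ -1474.1)
p = 686523 (p = 187561 - 1*(-498962) = 187561 + 498962 = 686523)
K = -770255/9 (K = -87058 - 1*(-13267/9) = -87058 + 13267/9 = -770255/9 ≈ -85584.)
p/K = 686523/(-770255/9) = 686523*(-9/770255) = -6178707/770255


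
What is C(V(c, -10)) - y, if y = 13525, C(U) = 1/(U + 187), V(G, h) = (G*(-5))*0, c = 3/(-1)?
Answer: -2529174/187 ≈ -13525.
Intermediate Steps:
c = -3 (c = 3*(-1) = -3)
V(G, h) = 0 (V(G, h) = -5*G*0 = 0)
C(U) = 1/(187 + U)
C(V(c, -10)) - y = 1/(187 + 0) - 1*13525 = 1/187 - 13525 = -2529174/187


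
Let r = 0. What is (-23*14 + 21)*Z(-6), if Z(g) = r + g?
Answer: 1806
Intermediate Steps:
Z(g) = g (Z(g) = 0 + g = g)
(-23*14 + 21)*Z(-6) = (-23*14 + 21)*(-6) = (-322 + 21)*(-6) = -301*(-6) = 1806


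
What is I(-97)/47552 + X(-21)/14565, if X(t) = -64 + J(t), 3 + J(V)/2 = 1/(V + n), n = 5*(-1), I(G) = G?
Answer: -61686337/9003733440 ≈ -0.0068512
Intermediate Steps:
n = -5
J(V) = -6 + 2/(-5 + V) (J(V) = -6 + 2/(V - 5) = -6 + 2/(-5 + V))
X(t) = -64 + 2*(16 - 3*t)/(-5 + t)
I(-97)/47552 + X(-21)/14565 = -97/47552 + (2*(176 - 35*(-21))/(-5 - 21))/14565 = -97*1/47552 + (2*(176 + 735)/(-26))*(1/14565) = -97/47552 + (2*(-1/26)*911)*(1/14565) = -97/47552 - 911/13*1/14565 = -97/47552 - 911/189345 = -61686337/9003733440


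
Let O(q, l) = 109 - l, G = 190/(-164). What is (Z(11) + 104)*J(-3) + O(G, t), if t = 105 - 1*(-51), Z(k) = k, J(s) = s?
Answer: -392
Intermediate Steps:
t = 156 (t = 105 + 51 = 156)
G = -95/82 (G = 190*(-1/164) = -95/82 ≈ -1.1585)
(Z(11) + 104)*J(-3) + O(G, t) = (11 + 104)*(-3) + (109 - 1*156) = 115*(-3) + (109 - 156) = -345 - 47 = -392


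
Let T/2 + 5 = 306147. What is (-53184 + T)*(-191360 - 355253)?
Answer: -305611328300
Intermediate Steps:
T = 612284 (T = -10 + 2*306147 = -10 + 612294 = 612284)
(-53184 + T)*(-191360 - 355253) = (-53184 + 612284)*(-191360 - 355253) = 559100*(-546613) = -305611328300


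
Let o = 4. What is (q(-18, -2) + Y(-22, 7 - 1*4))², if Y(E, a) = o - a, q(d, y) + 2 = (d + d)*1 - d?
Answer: 361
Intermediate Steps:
q(d, y) = -2 + d (q(d, y) = -2 + ((d + d)*1 - d) = -2 + ((2*d)*1 - d) = -2 + (2*d - d) = -2 + d)
Y(E, a) = 4 - a
(q(-18, -2) + Y(-22, 7 - 1*4))² = ((-2 - 18) + (4 - (7 - 1*4)))² = (-20 + (4 - (7 - 4)))² = (-20 + (4 - 1*3))² = (-20 + (4 - 3))² = (-20 + 1)² = (-19)² = 361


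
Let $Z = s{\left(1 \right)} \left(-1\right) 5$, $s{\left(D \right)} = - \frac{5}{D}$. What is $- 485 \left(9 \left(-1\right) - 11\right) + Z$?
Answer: $9725$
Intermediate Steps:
$Z = 25$ ($Z = - \frac{5}{1} \left(-1\right) 5 = \left(-5\right) 1 \left(-1\right) 5 = \left(-5\right) \left(-1\right) 5 = 5 \cdot 5 = 25$)
$- 485 \left(9 \left(-1\right) - 11\right) + Z = - 485 \left(9 \left(-1\right) - 11\right) + 25 = - 485 \left(-9 - 11\right) + 25 = \left(-485\right) \left(-20\right) + 25 = 9700 + 25 = 9725$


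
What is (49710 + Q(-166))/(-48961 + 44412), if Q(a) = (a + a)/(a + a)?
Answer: -49711/4549 ≈ -10.928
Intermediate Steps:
Q(a) = 1 (Q(a) = (2*a)/((2*a)) = (2*a)*(1/(2*a)) = 1)
(49710 + Q(-166))/(-48961 + 44412) = (49710 + 1)/(-48961 + 44412) = 49711/(-4549) = 49711*(-1/4549) = -49711/4549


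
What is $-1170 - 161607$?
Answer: $-162777$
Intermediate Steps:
$-1170 - 161607 = -162777$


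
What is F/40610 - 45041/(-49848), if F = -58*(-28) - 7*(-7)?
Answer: 30846947/32650440 ≈ 0.94476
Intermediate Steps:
F = 1673 (F = 1624 + 49 = 1673)
F/40610 - 45041/(-49848) = 1673/40610 - 45041/(-49848) = 1673*(1/40610) - 45041*(-1/49848) = 1673/40610 + 45041/49848 = 30846947/32650440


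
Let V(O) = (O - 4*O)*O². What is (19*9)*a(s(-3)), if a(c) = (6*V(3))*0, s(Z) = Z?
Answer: 0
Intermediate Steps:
V(O) = -3*O³ (V(O) = (-3*O)*O² = -3*O³)
a(c) = 0 (a(c) = (6*(-3*3³))*0 = (6*(-3*27))*0 = (6*(-81))*0 = -486*0 = 0)
(19*9)*a(s(-3)) = (19*9)*0 = 171*0 = 0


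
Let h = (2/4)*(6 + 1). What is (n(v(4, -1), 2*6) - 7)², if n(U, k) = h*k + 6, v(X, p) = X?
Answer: 1681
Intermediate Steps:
h = 7/2 (h = (2*(¼))*7 = (½)*7 = 7/2 ≈ 3.5000)
n(U, k) = 6 + 7*k/2 (n(U, k) = 7*k/2 + 6 = 6 + 7*k/2)
(n(v(4, -1), 2*6) - 7)² = ((6 + 7*(2*6)/2) - 7)² = ((6 + (7/2)*12) - 7)² = ((6 + 42) - 7)² = (48 - 7)² = 41² = 1681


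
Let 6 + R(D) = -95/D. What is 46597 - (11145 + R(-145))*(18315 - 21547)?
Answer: 1045448913/29 ≈ 3.6050e+7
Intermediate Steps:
R(D) = -6 - 95/D
46597 - (11145 + R(-145))*(18315 - 21547) = 46597 - (11145 + (-6 - 95/(-145)))*(18315 - 21547) = 46597 - (11145 + (-6 - 95*(-1/145)))*(-3232) = 46597 - (11145 + (-6 + 19/29))*(-3232) = 46597 - (11145 - 155/29)*(-3232) = 46597 - 323050*(-3232)/29 = 46597 - 1*(-1044097600/29) = 46597 + 1044097600/29 = 1045448913/29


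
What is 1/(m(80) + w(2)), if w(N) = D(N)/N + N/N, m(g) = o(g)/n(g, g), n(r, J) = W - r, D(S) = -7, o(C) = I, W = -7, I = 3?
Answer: -58/147 ≈ -0.39456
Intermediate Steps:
o(C) = 3
n(r, J) = -7 - r
m(g) = 3/(-7 - g)
w(N) = 1 - 7/N (w(N) = -7/N + N/N = -7/N + 1 = 1 - 7/N)
1/(m(80) + w(2)) = 1/(-3/(7 + 80) + (-7 + 2)/2) = 1/(-3/87 + (½)*(-5)) = 1/(-3*1/87 - 5/2) = 1/(-1/29 - 5/2) = 1/(-147/58) = -58/147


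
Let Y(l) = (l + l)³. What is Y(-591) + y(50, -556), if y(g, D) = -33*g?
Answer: -1651402218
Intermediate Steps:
Y(l) = 8*l³ (Y(l) = (2*l)³ = 8*l³)
Y(-591) + y(50, -556) = 8*(-591)³ - 33*50 = 8*(-206425071) - 1650 = -1651400568 - 1650 = -1651402218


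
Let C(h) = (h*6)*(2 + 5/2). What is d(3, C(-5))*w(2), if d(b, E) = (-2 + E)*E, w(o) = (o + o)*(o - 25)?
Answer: -1701540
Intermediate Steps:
w(o) = 2*o*(-25 + o) (w(o) = (2*o)*(-25 + o) = 2*o*(-25 + o))
C(h) = 27*h (C(h) = (6*h)*(2 + 5*(½)) = (6*h)*(2 + 5/2) = (6*h)*(9/2) = 27*h)
d(b, E) = E*(-2 + E)
d(3, C(-5))*w(2) = ((27*(-5))*(-2 + 27*(-5)))*(2*2*(-25 + 2)) = (-135*(-2 - 135))*(2*2*(-23)) = -135*(-137)*(-92) = 18495*(-92) = -1701540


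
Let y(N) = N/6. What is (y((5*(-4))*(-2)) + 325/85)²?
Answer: 286225/2601 ≈ 110.04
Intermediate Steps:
y(N) = N/6 (y(N) = N*(⅙) = N/6)
(y((5*(-4))*(-2)) + 325/85)² = (((5*(-4))*(-2))/6 + 325/85)² = ((-20*(-2))/6 + 325*(1/85))² = ((⅙)*40 + 65/17)² = (20/3 + 65/17)² = (535/51)² = 286225/2601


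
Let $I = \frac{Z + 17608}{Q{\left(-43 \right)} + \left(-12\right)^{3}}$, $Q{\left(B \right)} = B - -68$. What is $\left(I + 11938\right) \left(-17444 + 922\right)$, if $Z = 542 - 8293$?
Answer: $- \frac{335736242754}{1703} \approx -1.9714 \cdot 10^{8}$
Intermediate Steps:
$Q{\left(B \right)} = 68 + B$ ($Q{\left(B \right)} = B + 68 = 68 + B$)
$Z = -7751$ ($Z = 542 - 8293 = -7751$)
$I = - \frac{9857}{1703}$ ($I = \frac{-7751 + 17608}{\left(68 - 43\right) + \left(-12\right)^{3}} = \frac{9857}{25 - 1728} = \frac{9857}{-1703} = 9857 \left(- \frac{1}{1703}\right) = - \frac{9857}{1703} \approx -5.788$)
$\left(I + 11938\right) \left(-17444 + 922\right) = \left(- \frac{9857}{1703} + 11938\right) \left(-17444 + 922\right) = \frac{20320557}{1703} \left(-16522\right) = - \frac{335736242754}{1703}$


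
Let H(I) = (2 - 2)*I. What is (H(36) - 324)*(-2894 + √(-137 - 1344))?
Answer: 937656 - 324*I*√1481 ≈ 9.3766e+5 - 12469.0*I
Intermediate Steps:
H(I) = 0 (H(I) = 0*I = 0)
(H(36) - 324)*(-2894 + √(-137 - 1344)) = (0 - 324)*(-2894 + √(-137 - 1344)) = -324*(-2894 + √(-1481)) = -324*(-2894 + I*√1481) = 937656 - 324*I*√1481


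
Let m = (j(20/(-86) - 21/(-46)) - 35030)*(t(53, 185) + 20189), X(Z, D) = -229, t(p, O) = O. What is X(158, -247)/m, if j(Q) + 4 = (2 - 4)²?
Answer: 229/713701220 ≈ 3.2086e-7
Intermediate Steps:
j(Q) = 0 (j(Q) = -4 + (2 - 4)² = -4 + (-2)² = -4 + 4 = 0)
m = -713701220 (m = (0 - 35030)*(185 + 20189) = -35030*20374 = -713701220)
X(158, -247)/m = -229/(-713701220) = -229*(-1/713701220) = 229/713701220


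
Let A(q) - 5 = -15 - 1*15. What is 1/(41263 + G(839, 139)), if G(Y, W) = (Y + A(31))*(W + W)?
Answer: 1/267555 ≈ 3.7376e-6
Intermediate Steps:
A(q) = -25 (A(q) = 5 + (-15 - 1*15) = 5 + (-15 - 15) = 5 - 30 = -25)
G(Y, W) = 2*W*(-25 + Y) (G(Y, W) = (Y - 25)*(W + W) = (-25 + Y)*(2*W) = 2*W*(-25 + Y))
1/(41263 + G(839, 139)) = 1/(41263 + 2*139*(-25 + 839)) = 1/(41263 + 2*139*814) = 1/(41263 + 226292) = 1/267555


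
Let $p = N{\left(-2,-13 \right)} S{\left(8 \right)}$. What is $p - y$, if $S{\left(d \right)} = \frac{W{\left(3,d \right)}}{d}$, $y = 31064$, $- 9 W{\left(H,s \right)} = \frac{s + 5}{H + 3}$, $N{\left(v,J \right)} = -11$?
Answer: $- \frac{13419505}{432} \approx -31064.0$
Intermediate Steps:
$W{\left(H,s \right)} = - \frac{5 + s}{9 \left(3 + H\right)}$ ($W{\left(H,s \right)} = - \frac{\left(s + 5\right) \frac{1}{H + 3}}{9} = - \frac{\left(5 + s\right) \frac{1}{3 + H}}{9} = - \frac{\frac{1}{3 + H} \left(5 + s\right)}{9} = - \frac{5 + s}{9 \left(3 + H\right)}$)
$S{\left(d \right)} = \frac{- \frac{5}{54} - \frac{d}{54}}{d}$ ($S{\left(d \right)} = \frac{\frac{1}{9} \frac{1}{3 + 3} \left(-5 - d\right)}{d} = \frac{\frac{1}{9} \cdot \frac{1}{6} \left(-5 - d\right)}{d} = \frac{- \frac{5}{54} - \frac{d}{54}}{d}$)
$p = \frac{143}{432}$ ($p = - 11 \frac{-5 - 8}{54 \cdot 8} = - 11 \cdot \frac{1}{54} \cdot \frac{1}{8} \left(-5 - 8\right) = - 11 \cdot \frac{1}{54} \cdot \frac{1}{8} \left(-13\right) = \left(-11\right) \left(- \frac{13}{432}\right) = \frac{143}{432} \approx 0.33102$)
$p - y = \frac{143}{432} - 31064 = - \frac{13419505}{432}$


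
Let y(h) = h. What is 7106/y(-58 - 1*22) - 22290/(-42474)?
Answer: -25003087/283160 ≈ -88.300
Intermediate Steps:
7106/y(-58 - 1*22) - 22290/(-42474) = 7106/(-58 - 1*22) - 22290/(-42474) = 7106/(-58 - 22) - 22290*(-1/42474) = 7106/(-80) + 3715/7079 = 7106*(-1/80) + 3715/7079 = -3553/40 + 3715/7079 = -25003087/283160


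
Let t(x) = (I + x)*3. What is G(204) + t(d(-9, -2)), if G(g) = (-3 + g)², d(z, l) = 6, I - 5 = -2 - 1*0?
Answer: 40428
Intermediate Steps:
I = 3 (I = 5 + (-2 - 1*0) = 5 + (-2 + 0) = 5 - 2 = 3)
t(x) = 9 + 3*x (t(x) = (3 + x)*3 = 9 + 3*x)
G(204) + t(d(-9, -2)) = (-3 + 204)² + (9 + 3*6) = 201² + (9 + 18) = 40401 + 27 = 40428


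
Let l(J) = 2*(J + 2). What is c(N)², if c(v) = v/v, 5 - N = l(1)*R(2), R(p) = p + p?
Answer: 1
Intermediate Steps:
R(p) = 2*p
l(J) = 4 + 2*J (l(J) = 2*(2 + J) = 4 + 2*J)
N = -19 (N = 5 - (4 + 2*1)*2*2 = 5 - (4 + 2)*4 = 5 - 6*4 = 5 - 1*24 = 5 - 24 = -19)
c(v) = 1
c(N)² = 1² = 1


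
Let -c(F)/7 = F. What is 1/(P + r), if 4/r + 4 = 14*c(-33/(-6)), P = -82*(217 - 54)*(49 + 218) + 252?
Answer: -543/1937679214 ≈ -2.8023e-7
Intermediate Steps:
c(F) = -7*F
P = -3568470 (P = -13366*267 + 252 = -82*43521 + 252 = -3568722 + 252 = -3568470)
r = -4/543 (r = 4/(-4 + 14*(-(-231)/(-6))) = 4/(-4 + 14*(-(-231)*(-1)/6)) = 4/(-4 + 14*(-7*11/2)) = 4/(-4 + 14*(-77/2)) = 4/(-4 - 539) = 4/(-543) = 4*(-1/543) = -4/543 ≈ -0.0073665)
1/(P + r) = 1/(-3568470 - 4/543) = 1/(-1937679214/543) = -543/1937679214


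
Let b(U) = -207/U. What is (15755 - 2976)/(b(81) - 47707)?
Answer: -115011/429386 ≈ -0.26785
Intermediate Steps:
(15755 - 2976)/(b(81) - 47707) = (15755 - 2976)/(-207/81 - 47707) = 12779/(-207*1/81 - 47707) = 12779/(-23/9 - 47707) = 12779/(-429386/9) = 12779*(-9/429386) = -115011/429386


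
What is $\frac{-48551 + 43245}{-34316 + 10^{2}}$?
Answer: $\frac{379}{2444} \approx 0.15507$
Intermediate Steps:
$\frac{-48551 + 43245}{-34316 + 10^{2}} = - \frac{5306}{-34316 + 100} = - \frac{5306}{-34216} = \left(-5306\right) \left(- \frac{1}{34216}\right) = \frac{379}{2444}$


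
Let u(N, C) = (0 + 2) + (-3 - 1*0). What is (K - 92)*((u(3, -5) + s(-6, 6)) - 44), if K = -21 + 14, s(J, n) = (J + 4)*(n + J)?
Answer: 4455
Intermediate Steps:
s(J, n) = (4 + J)*(J + n)
K = -7
u(N, C) = -1 (u(N, C) = 2 + (-3 + 0) = 2 - 3 = -1)
(K - 92)*((u(3, -5) + s(-6, 6)) - 44) = (-7 - 92)*((-1 + ((-6)² + 4*(-6) + 4*6 - 6*6)) - 44) = -99*((-1 + (36 - 24 + 24 - 36)) - 44) = -99*((-1 + 0) - 44) = -99*(-1 - 44) = -99*(-45) = 4455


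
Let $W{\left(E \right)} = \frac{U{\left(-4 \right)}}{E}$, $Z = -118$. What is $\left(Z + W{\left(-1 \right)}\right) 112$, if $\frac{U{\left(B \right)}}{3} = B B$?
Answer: $-18592$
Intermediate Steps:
$U{\left(B \right)} = 3 B^{2}$ ($U{\left(B \right)} = 3 B B = 3 B^{2}$)
$W{\left(E \right)} = \frac{48}{E}$ ($W{\left(E \right)} = \frac{3 \left(-4\right)^{2}}{E} = \frac{3 \cdot 16}{E} = \frac{48}{E}$)
$\left(Z + W{\left(-1 \right)}\right) 112 = \left(-118 + \frac{48}{-1}\right) 112 = \left(-118 + 48 \left(-1\right)\right) 112 = \left(-118 - 48\right) 112 = \left(-166\right) 112 = -18592$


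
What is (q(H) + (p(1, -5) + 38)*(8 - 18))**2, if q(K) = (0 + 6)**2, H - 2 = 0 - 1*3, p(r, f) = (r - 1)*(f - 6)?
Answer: 118336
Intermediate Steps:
p(r, f) = (-1 + r)*(-6 + f)
H = -1 (H = 2 + (0 - 1*3) = 2 + (0 - 3) = 2 - 3 = -1)
q(K) = 36 (q(K) = 6**2 = 36)
(q(H) + (p(1, -5) + 38)*(8 - 18))**2 = (36 + ((6 - 1*(-5) - 6*1 - 5*1) + 38)*(8 - 18))**2 = (36 + ((6 + 5 - 6 - 5) + 38)*(-10))**2 = (36 + (0 + 38)*(-10))**2 = (36 + 38*(-10))**2 = (36 - 380)**2 = (-344)**2 = 118336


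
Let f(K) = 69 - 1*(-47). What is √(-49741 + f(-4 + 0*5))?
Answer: 5*I*√1985 ≈ 222.77*I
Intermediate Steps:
f(K) = 116 (f(K) = 69 + 47 = 116)
√(-49741 + f(-4 + 0*5)) = √(-49741 + 116) = √(-49625) = 5*I*√1985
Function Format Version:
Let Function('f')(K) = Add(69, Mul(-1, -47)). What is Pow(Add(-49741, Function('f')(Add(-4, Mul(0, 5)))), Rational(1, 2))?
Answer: Mul(5, I, Pow(1985, Rational(1, 2))) ≈ Mul(222.77, I)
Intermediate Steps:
Function('f')(K) = 116 (Function('f')(K) = Add(69, 47) = 116)
Pow(Add(-49741, Function('f')(Add(-4, Mul(0, 5)))), Rational(1, 2)) = Pow(Add(-49741, 116), Rational(1, 2)) = Pow(-49625, Rational(1, 2)) = Mul(5, I, Pow(1985, Rational(1, 2)))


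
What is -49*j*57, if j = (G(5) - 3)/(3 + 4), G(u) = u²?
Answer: -8778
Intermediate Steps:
j = 22/7 (j = (5² - 3)/(3 + 4) = (25 - 3)/7 = 22*(⅐) = 22/7 ≈ 3.1429)
-49*j*57 = -49*22/7*57 = -154*57 = -8778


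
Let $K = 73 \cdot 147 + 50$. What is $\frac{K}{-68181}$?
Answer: $- \frac{10781}{68181} \approx -0.15812$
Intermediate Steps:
$K = 10781$ ($K = 10731 + 50 = 10781$)
$\frac{K}{-68181} = \frac{10781}{-68181} = 10781 \left(- \frac{1}{68181}\right) = - \frac{10781}{68181}$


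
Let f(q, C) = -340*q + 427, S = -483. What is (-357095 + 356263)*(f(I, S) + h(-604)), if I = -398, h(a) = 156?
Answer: -113071296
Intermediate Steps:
f(q, C) = 427 - 340*q
(-357095 + 356263)*(f(I, S) + h(-604)) = (-357095 + 356263)*((427 - 340*(-398)) + 156) = -832*((427 + 135320) + 156) = -832*(135747 + 156) = -832*135903 = -113071296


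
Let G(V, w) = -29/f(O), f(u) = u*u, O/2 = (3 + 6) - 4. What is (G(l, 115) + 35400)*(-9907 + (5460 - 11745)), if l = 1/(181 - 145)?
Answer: -14329802608/25 ≈ -5.7319e+8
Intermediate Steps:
l = 1/36 ≈ 0.027778
O = 10 (O = 2*((3 + 6) - 4) = 2*(9 - 4) = 2*5 = 10)
f(u) = u²
G(V, w) = -29/100 (G(V, w) = -29/(10²) = -29/100)
(G(l, 115) + 35400)*(-9907 + (5460 - 11745)) = (-29/100 + 35400)*(-9907 + (5460 - 11745)) = 3539971*(-9907 - 6285)/100 = (3539971/100)*(-16192) = -14329802608/25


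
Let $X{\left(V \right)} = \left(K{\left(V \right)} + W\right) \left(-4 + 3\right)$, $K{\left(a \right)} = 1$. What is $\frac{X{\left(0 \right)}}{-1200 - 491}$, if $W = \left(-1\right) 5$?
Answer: $- \frac{4}{1691} \approx -0.0023655$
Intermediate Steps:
$W = -5$
$X{\left(V \right)} = 4$ ($X{\left(V \right)} = \left(1 - 5\right) \left(-4 + 3\right) = \left(-4\right) \left(-1\right) = 4$)
$\frac{X{\left(0 \right)}}{-1200 - 491} = \frac{1}{-1200 - 491} \cdot 4 = \frac{1}{-1691} \cdot 4 = \left(- \frac{1}{1691}\right) 4 = - \frac{4}{1691}$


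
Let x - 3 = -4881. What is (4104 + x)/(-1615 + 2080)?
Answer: -258/155 ≈ -1.6645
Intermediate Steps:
x = -4878 (x = 3 - 4881 = -4878)
(4104 + x)/(-1615 + 2080) = (4104 - 4878)/(-1615 + 2080) = -774/465 = -774*1/465 = -258/155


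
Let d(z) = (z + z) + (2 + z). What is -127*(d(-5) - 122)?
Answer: 17145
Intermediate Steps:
d(z) = 2 + 3*z (d(z) = 2*z + (2 + z) = 2 + 3*z)
-127*(d(-5) - 122) = -127*((2 + 3*(-5)) - 122) = -127*((2 - 15) - 122) = -127*(-13 - 122) = -127*(-135) = 17145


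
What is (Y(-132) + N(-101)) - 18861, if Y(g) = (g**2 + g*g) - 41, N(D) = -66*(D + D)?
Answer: 29278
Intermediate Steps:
N(D) = -132*D
Y(g) = -41 + 2*g**2 (Y(g) = (g**2 + g**2) - 41 = 2*g**2 - 41 = -41 + 2*g**2)
(Y(-132) + N(-101)) - 18861 = ((-41 + 2*(-132)**2) - 132*(-101)) - 18861 = ((-41 + 2*17424) + 13332) - 18861 = ((-41 + 34848) + 13332) - 18861 = (34807 + 13332) - 18861 = 48139 - 18861 = 29278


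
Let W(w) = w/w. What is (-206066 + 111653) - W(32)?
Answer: -94414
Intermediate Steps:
W(w) = 1
(-206066 + 111653) - W(32) = (-206066 + 111653) - 1*1 = -94413 - 1 = -94414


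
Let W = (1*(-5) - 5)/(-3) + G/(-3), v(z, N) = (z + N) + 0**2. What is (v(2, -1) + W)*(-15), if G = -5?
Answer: -90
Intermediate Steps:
v(z, N) = N + z (v(z, N) = (N + z) + 0 = N + z)
W = 5 (W = (1*(-5) - 5)/(-3) - 5/(-3) = (-5 - 5)*(-1/3) - 5*(-1/3) = -10*(-1/3) + 5/3 = 10/3 + 5/3 = 5)
(v(2, -1) + W)*(-15) = ((-1 + 2) + 5)*(-15) = (1 + 5)*(-15) = 6*(-15) = -90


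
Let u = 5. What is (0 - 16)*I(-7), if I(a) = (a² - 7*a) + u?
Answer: -1648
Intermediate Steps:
I(a) = 5 + a² - 7*a (I(a) = (a² - 7*a) + 5 = 5 + a² - 7*a)
(0 - 16)*I(-7) = (0 - 16)*(5 + (-7)² - 7*(-7)) = -16*(5 + 49 + 49) = -16*103 = -1648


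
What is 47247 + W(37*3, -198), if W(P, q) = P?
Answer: 47358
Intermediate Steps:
47247 + W(37*3, -198) = 47247 + 37*3 = 47247 + 111 = 47358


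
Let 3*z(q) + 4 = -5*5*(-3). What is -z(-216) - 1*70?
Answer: -281/3 ≈ -93.667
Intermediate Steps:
z(q) = 71/3 (z(q) = -4/3 + (-5*5*(-3))/3 = -4/3 + (-25*(-3))/3 = -4/3 + (1/3)*75 = -4/3 + 25 = 71/3)
-z(-216) - 1*70 = -1*71/3 - 1*70 = -71/3 - 70 = -281/3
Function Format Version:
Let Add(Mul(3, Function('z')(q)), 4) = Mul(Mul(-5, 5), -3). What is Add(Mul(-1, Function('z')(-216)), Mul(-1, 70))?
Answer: Rational(-281, 3) ≈ -93.667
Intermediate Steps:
Function('z')(q) = Rational(71, 3) (Function('z')(q) = Add(Rational(-4, 3), Mul(Rational(1, 3), Mul(Mul(-5, 5), -3))) = Add(Rational(-4, 3), Mul(Rational(1, 3), Mul(-25, -3))) = Add(Rational(-4, 3), Mul(Rational(1, 3), 75)) = Add(Rational(-4, 3), 25) = Rational(71, 3))
Add(Mul(-1, Function('z')(-216)), Mul(-1, 70)) = Add(Mul(-1, Rational(71, 3)), Mul(-1, 70)) = Add(Rational(-71, 3), -70) = Rational(-281, 3)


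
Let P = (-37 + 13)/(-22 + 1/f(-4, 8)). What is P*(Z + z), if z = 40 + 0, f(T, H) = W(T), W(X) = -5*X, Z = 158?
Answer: 95040/439 ≈ 216.49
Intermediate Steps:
f(T, H) = -5*T
z = 40
P = 480/439 (P = (-37 + 13)/(-22 + 1/(-5*(-4))) = -24/(-22 + 1/20) = -24/(-439/20) = -24*(-20/439) = 480/439 ≈ 1.0934)
P*(Z + z) = 480*(158 + 40)/439 = (480/439)*198 = 95040/439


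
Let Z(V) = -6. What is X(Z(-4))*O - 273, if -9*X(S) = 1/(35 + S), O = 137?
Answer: -71390/261 ≈ -273.52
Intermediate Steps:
X(S) = -1/(9*(35 + S))
X(Z(-4))*O - 273 = -1/(315 + 9*(-6))*137 - 273 = -1/(315 - 54)*137 - 273 = -1/261*137 - 273 = -137/261 - 273 = -71390/261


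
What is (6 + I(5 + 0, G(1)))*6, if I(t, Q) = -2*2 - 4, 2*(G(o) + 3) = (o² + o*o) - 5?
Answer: -12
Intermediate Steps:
G(o) = -11/2 + o² (G(o) = -3 + ((o² + o*o) - 5)/2 = -3 + ((o² + o²) - 5)/2 = -3 + (2*o² - 5)/2 = -3 + (-5 + 2*o²)/2 = -3 + (-5/2 + o²) = -11/2 + o²)
I(t, Q) = -8 (I(t, Q) = -4 - 4 = -8)
(6 + I(5 + 0, G(1)))*6 = (6 - 8)*6 = -2*6 = -12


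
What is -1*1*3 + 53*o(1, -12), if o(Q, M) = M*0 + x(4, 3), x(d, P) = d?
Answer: 209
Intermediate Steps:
o(Q, M) = 4 (o(Q, M) = M*0 + 4 = 0 + 4 = 4)
-1*1*3 + 53*o(1, -12) = -1*1*3 + 53*4 = -1*3 + 212 = -3 + 212 = 209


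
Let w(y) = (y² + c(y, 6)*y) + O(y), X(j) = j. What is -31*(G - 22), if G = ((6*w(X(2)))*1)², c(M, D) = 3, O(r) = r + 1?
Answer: -187922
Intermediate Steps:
O(r) = 1 + r
w(y) = 1 + y² + 4*y (w(y) = (y² + 3*y) + (1 + y) = 1 + y² + 4*y)
G = 6084 (G = ((6*(1 + 2² + 4*2))*1)² = ((6*(1 + 4 + 8))*1)² = ((6*13)*1)² = (78*1)² = 78² = 6084)
-31*(G - 22) = -31*(6084 - 22) = -31*6062 = -187922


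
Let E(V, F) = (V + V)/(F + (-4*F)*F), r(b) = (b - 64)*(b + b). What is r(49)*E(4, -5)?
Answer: 112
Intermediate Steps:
r(b) = 2*b*(-64 + b) (r(b) = (-64 + b)*(2*b) = 2*b*(-64 + b))
E(V, F) = 2*V/(F - 4*F²) (E(V, F) = (2*V)/(F - 4*F²) = 2*V/(F - 4*F²))
r(49)*E(4, -5) = (2*49*(-64 + 49))*(-2*4/(-5*(-1 + 4*(-5)))) = (2*49*(-15))*(-2*4*(-⅕)/(-1 - 20)) = -(-2940)*4*(-1)/(5*(-21)) = -(-2940)*4*(-1)*(-1)/(5*21) = -1470*(-8/105) = 112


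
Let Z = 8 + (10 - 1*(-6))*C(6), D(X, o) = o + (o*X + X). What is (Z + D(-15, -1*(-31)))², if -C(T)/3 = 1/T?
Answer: 201601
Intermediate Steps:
C(T) = -3/T
D(X, o) = X + o + X*o (D(X, o) = o + (X*o + X) = o + (X + X*o) = X + o + X*o)
Z = 0 (Z = 8 + (10 - 1*(-6))*(-3/6) = 8 + (10 + 6)*(-3*⅙) = 8 + 16*(-½) = 8 - 8 = 0)
(Z + D(-15, -1*(-31)))² = (0 + (-15 - 1*(-31) - (-15)*(-31)))² = (0 + (-15 + 31 - 15*31))² = (0 + (-15 + 31 - 465))² = (0 - 449)² = (-449)² = 201601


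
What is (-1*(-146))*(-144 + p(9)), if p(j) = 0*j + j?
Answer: -19710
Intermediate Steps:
p(j) = j (p(j) = 0 + j = j)
(-1*(-146))*(-144 + p(9)) = (-1*(-146))*(-144 + 9) = 146*(-135) = -19710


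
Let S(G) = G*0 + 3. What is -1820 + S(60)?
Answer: -1817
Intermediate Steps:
S(G) = 3 (S(G) = 0 + 3 = 3)
-1820 + S(60) = -1820 + 3 = -1817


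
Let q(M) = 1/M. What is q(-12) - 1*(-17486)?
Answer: 209831/12 ≈ 17486.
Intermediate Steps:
q(-12) - 1*(-17486) = 1/(-12) - 1*(-17486) = -1/12 + 17486 = 209831/12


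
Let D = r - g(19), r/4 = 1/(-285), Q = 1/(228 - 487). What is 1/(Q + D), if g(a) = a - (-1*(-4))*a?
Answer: 73815/4206134 ≈ 0.017549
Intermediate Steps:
g(a) = -3*a (g(a) = a - 4*a = -3*a)
Q = -1/259 (Q = 1/(-259) = -1/259 ≈ -0.0038610)
r = -4/285 (r = 4/(-285) = 4*(-1/285) = -4/285 ≈ -0.014035)
D = 16241/285 (D = -4/285 - (-3)*19 = -4/285 - 1*(-57) = -4/285 + 57 = 16241/285 ≈ 56.986)
1/(Q + D) = 1/(-1/259 + 16241/285) = 1/(4206134/73815) = 73815/4206134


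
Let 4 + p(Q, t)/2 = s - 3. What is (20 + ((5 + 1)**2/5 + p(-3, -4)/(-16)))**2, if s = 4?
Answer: 1216609/1600 ≈ 760.38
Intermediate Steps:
p(Q, t) = -6 (p(Q, t) = -8 + 2*(4 - 3) = -8 + 2*1 = -8 + 2 = -6)
(20 + ((5 + 1)**2/5 + p(-3, -4)/(-16)))**2 = (20 + ((5 + 1)**2/5 - 6/(-16)))**2 = (20 + (6**2*(1/5) - 6*(-1/16)))**2 = (20 + (36*(1/5) + 3/8))**2 = (20 + (36/5 + 3/8))**2 = (20 + 303/40)**2 = (1103/40)**2 = 1216609/1600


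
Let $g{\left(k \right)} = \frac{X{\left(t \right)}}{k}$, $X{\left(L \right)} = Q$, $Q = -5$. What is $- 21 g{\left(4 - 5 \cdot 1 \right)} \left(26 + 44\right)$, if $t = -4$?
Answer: $-7350$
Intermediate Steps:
$X{\left(L \right)} = -5$
$g{\left(k \right)} = - \frac{5}{k}$
$- 21 g{\left(4 - 5 \cdot 1 \right)} \left(26 + 44\right) = - 21 \left(- \frac{5}{4 - 5 \cdot 1}\right) \left(26 + 44\right) = - 21 \left(- \frac{5}{4 - 5}\right) 70 = - 21 \left(- \frac{5}{-1}\right) 70 = - 21 \left(\left(-5\right) \left(-1\right)\right) 70 = \left(-21\right) 5 \cdot 70 = \left(-105\right) 70 = -7350$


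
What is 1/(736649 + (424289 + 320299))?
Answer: 1/1481237 ≈ 6.7511e-7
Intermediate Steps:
1/(736649 + (424289 + 320299)) = 1/(736649 + 744588) = 1/1481237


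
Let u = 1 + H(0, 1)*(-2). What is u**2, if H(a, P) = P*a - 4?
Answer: 81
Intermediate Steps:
H(a, P) = -4 + P*a
u = 9 (u = 1 + (-4 + 1*0)*(-2) = 1 + (-4 + 0)*(-2) = 1 - 4*(-2) = 1 + 8 = 9)
u**2 = 9**2 = 81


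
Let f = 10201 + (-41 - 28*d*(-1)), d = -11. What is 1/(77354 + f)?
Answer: 1/87206 ≈ 1.1467e-5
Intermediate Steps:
f = 9852 (f = 10201 + (-41 - (-308)*(-1)) = 10201 + (-41 - 28*11) = 10201 + (-41 - 308) = 10201 - 349 = 9852)
1/(77354 + f) = 1/(77354 + 9852) = 1/87206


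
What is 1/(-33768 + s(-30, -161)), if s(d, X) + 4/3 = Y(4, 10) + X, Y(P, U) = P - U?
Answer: -3/101809 ≈ -2.9467e-5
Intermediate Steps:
s(d, X) = -22/3 + X (s(d, X) = -4/3 + ((4 - 1*10) + X) = -4/3 + ((4 - 10) + X) = -4/3 + (-6 + X) = -22/3 + X)
1/(-33768 + s(-30, -161)) = 1/(-33768 + (-22/3 - 161)) = 1/(-33768 - 505/3) = 1/(-101809/3) = -3/101809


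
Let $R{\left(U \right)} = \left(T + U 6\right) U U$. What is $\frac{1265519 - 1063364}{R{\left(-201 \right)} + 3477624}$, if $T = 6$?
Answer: $- \frac{67385}{15001192} \approx -0.004492$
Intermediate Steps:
$R{\left(U \right)} = U^{2} \left(6 + 6 U\right)$ ($R{\left(U \right)} = \left(6 + U 6\right) U U = \left(6 + 6 U\right) U^{2} = U^{2} \left(6 + 6 U\right)$)
$\frac{1265519 - 1063364}{R{\left(-201 \right)} + 3477624} = \frac{1265519 - 1063364}{6 \left(-201\right)^{2} \left(1 - 201\right) + 3477624} = \frac{202155}{6 \cdot 40401 \left(-200\right) + 3477624} = \frac{202155}{-48481200 + 3477624} = \frac{202155}{-45003576} = 202155 \left(- \frac{1}{45003576}\right) = - \frac{67385}{15001192}$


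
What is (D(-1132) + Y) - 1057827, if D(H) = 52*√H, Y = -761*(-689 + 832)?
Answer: -1166650 + 104*I*√283 ≈ -1.1667e+6 + 1749.6*I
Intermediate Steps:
Y = -108823 (Y = -761*143 = -108823)
(D(-1132) + Y) - 1057827 = (52*√(-1132) - 108823) - 1057827 = (52*(2*I*√283) - 108823) - 1057827 = (104*I*√283 - 108823) - 1057827 = (-108823 + 104*I*√283) - 1057827 = -1166650 + 104*I*√283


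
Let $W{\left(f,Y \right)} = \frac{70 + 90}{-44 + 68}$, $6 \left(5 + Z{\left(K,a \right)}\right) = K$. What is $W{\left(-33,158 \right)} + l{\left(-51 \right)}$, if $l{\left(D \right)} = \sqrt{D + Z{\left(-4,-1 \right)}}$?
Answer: $\frac{20}{3} + \frac{i \sqrt{510}}{3} \approx 6.6667 + 7.5277 i$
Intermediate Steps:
$Z{\left(K,a \right)} = -5 + \frac{K}{6}$
$W{\left(f,Y \right)} = \frac{20}{3}$ ($W{\left(f,Y \right)} = \frac{160}{24} = 160 \cdot \frac{1}{24} = \frac{20}{3}$)
$l{\left(D \right)} = \sqrt{- \frac{17}{3} + D}$ ($l{\left(D \right)} = \sqrt{D + \left(-5 + \frac{1}{6} \left(-4\right)\right)} = \sqrt{D - \frac{17}{3}} = \sqrt{- \frac{17}{3} + D}$)
$W{\left(-33,158 \right)} + l{\left(-51 \right)} = \frac{20}{3} + \frac{\sqrt{-51 + 9 \left(-51\right)}}{3} = \frac{20}{3} + \frac{\sqrt{-51 - 459}}{3} = \frac{20}{3} + \frac{\sqrt{-510}}{3} = \frac{20}{3} + \frac{i \sqrt{510}}{3}$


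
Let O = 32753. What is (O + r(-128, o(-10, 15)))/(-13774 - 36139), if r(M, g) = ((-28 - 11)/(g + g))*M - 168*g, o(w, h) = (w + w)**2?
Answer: 861019/1247825 ≈ 0.69002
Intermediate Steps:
o(w, h) = 4*w**2 (o(w, h) = (2*w)**2 = 4*w**2)
r(M, g) = -168*g - 39*M/(2*g) (r(M, g) = (-39*1/(2*g))*M - 168*g = (-39/(2*g))*M - 168*g = -39*M/(2*g) - 168*g = -168*g - 39*M/(2*g))
(O + r(-128, o(-10, 15)))/(-13774 - 36139) = (32753 + (-672*(-10)**2 - 39/2*(-128)/4*(-10)**2))/(-13774 - 36139) = (32753 + (-672*100 - 39/2*(-128)/4*100))/(-49913) = (32753 + (-168*400 - 39/2*(-128)/400))*(-1/49913) = (32753 + (-67200 - 39/2*(-128)*1/400))*(-1/49913) = (32753 + (-67200 + 156/25))*(-1/49913) = (32753 - 1679844/25)*(-1/49913) = -861019/25*(-1/49913) = 861019/1247825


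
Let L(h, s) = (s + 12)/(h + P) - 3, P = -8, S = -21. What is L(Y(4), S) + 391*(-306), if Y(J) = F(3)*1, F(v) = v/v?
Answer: -837534/7 ≈ -1.1965e+5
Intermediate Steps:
F(v) = 1
Y(J) = 1 (Y(J) = 1*1 = 1)
L(h, s) = -3 + (12 + s)/(-8 + h) (L(h, s) = (s + 12)/(h - 8) - 3 = (12 + s)/(-8 + h) - 3 = -3 + (12 + s)/(-8 + h))
L(Y(4), S) + 391*(-306) = (36 - 21 - 3*1)/(-8 + 1) + 391*(-306) = (36 - 21 - 3)/(-7) - 119646 = -1/7*12 - 119646 = -12/7 - 119646 = -837534/7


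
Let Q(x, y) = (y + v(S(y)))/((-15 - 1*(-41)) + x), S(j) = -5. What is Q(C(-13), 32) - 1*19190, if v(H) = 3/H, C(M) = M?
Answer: -1247193/65 ≈ -19188.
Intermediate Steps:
Q(x, y) = (-⅗ + y)/(26 + x) (Q(x, y) = (y + 3/(-5))/((-15 - 1*(-41)) + x) = (y + 3*(-⅕))/((-15 + 41) + x) = (y - ⅗)/(26 + x) = (-⅗ + y)/(26 + x))
Q(C(-13), 32) - 1*19190 = (-⅗ + 32)/(26 - 13) - 1*19190 = (157/5)/13 - 19190 = (1/13)*(157/5) - 19190 = 157/65 - 19190 = -1247193/65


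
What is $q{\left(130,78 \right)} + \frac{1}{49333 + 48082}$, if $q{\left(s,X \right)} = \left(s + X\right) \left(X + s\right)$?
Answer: $\frac{4214562561}{97415} \approx 43264.0$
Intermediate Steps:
$q{\left(s,X \right)} = \left(X + s\right)^{2}$ ($q{\left(s,X \right)} = \left(X + s\right) \left(X + s\right) = \left(X + s\right)^{2}$)
$q{\left(130,78 \right)} + \frac{1}{49333 + 48082} = \left(78 + 130\right)^{2} + \frac{1}{49333 + 48082} = 208^{2} + \frac{1}{97415} = 43264 + \frac{1}{97415} = \frac{4214562561}{97415}$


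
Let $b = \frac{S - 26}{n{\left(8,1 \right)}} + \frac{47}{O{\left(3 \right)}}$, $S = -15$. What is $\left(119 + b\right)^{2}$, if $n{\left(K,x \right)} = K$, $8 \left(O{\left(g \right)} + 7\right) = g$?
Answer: $\frac{2049825625}{179776} \approx 11402.0$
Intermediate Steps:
$O{\left(g \right)} = -7 + \frac{g}{8}$
$b = - \frac{5181}{424}$ ($b = \frac{-15 - 26}{8} + \frac{47}{-7 + \frac{1}{8} \cdot 3} = \left(-15 - 26\right) \frac{1}{8} + \frac{47}{-7 + \frac{3}{8}} = \left(-41\right) \frac{1}{8} + \frac{47}{- \frac{53}{8}} = - \frac{41}{8} + 47 \left(- \frac{8}{53}\right) = - \frac{41}{8} - \frac{376}{53} = - \frac{5181}{424} \approx -12.219$)
$\left(119 + b\right)^{2} = \left(119 - \frac{5181}{424}\right)^{2} = \left(\frac{45275}{424}\right)^{2} = \frac{2049825625}{179776}$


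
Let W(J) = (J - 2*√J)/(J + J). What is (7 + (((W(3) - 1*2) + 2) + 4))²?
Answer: 1591/12 - 23*√3/3 ≈ 119.30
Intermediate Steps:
W(J) = (J - 2*√J)/(2*J) (W(J) = (J - 2*√J)/((2*J)) = (J - 2*√J)*(1/(2*J)) = (J - 2*√J)/(2*J))
(7 + (((W(3) - 1*2) + 2) + 4))² = (7 + ((((½ - 1/√3) - 1*2) + 2) + 4))² = (7 + ((((½ - √3/3) - 2) + 2) + 4))² = (7 + (((-3/2 - √3/3) + 2) + 4))² = (7 + ((½ - √3/3) + 4))² = (7 + (9/2 - √3/3))² = (23/2 - √3/3)²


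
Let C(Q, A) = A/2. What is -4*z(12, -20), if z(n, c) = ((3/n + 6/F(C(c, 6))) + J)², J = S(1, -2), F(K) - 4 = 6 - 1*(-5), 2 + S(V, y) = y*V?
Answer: -4489/100 ≈ -44.890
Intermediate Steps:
S(V, y) = -2 + V*y (S(V, y) = -2 + y*V = -2 + V*y)
C(Q, A) = A/2 (C(Q, A) = A*(½) = A/2)
F(K) = 15 (F(K) = 4 + (6 - 1*(-5)) = 4 + (6 + 5) = 4 + 11 = 15)
J = -4 (J = -2 + 1*(-2) = -2 - 2 = -4)
z(n, c) = (-18/5 + 3/n)² (z(n, c) = ((3/n + 6/15) - 4)² = ((3/n + 6*(1/15)) - 4)² = ((3/n + ⅖) - 4)² = ((⅖ + 3/n) - 4)² = (-18/5 + 3/n)²)
-4*z(12, -20) = -36*(-5 + 6*12)²/(25*12²) = -36*(-5 + 72)²/(25*144) = -36*67²/(25*144) = -36*4489/(25*144) = -4*4489/400 = -4489/100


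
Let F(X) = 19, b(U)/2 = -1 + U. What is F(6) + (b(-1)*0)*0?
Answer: 19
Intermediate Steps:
b(U) = -2 + 2*U (b(U) = 2*(-1 + U) = -2 + 2*U)
F(6) + (b(-1)*0)*0 = 19 + ((-2 + 2*(-1))*0)*0 = 19 + ((-2 - 2)*0)*0 = 19 - 4*0*0 = 19 + 0*0 = 19 + 0 = 19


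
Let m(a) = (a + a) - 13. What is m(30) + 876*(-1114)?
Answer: -975817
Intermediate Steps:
m(a) = -13 + 2*a (m(a) = 2*a - 13 = -13 + 2*a)
m(30) + 876*(-1114) = (-13 + 2*30) + 876*(-1114) = (-13 + 60) - 975864 = 47 - 975864 = -975817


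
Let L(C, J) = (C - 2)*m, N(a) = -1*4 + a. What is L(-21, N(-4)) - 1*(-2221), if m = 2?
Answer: 2175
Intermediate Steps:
N(a) = -4 + a
L(C, J) = -4 + 2*C (L(C, J) = (C - 2)*2 = (-2 + C)*2 = -4 + 2*C)
L(-21, N(-4)) - 1*(-2221) = (-4 + 2*(-21)) - 1*(-2221) = (-4 - 42) + 2221 = -46 + 2221 = 2175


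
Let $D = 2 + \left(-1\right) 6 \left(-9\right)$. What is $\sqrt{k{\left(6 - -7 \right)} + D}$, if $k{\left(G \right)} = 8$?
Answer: $8$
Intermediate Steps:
$D = 56$ ($D = 2 - -54 = 2 + 54 = 56$)
$\sqrt{k{\left(6 - -7 \right)} + D} = \sqrt{8 + 56} = \sqrt{64} = 8$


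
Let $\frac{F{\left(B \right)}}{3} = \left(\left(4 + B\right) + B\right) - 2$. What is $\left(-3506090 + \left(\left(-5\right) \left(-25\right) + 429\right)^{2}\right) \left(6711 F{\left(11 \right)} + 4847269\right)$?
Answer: $-17053072239214$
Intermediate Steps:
$F{\left(B \right)} = 6 + 6 B$ ($F{\left(B \right)} = 3 \left(\left(\left(4 + B\right) + B\right) - 2\right) = 3 \left(\left(4 + 2 B\right) - 2\right) = 3 \left(2 + 2 B\right) = 6 + 6 B$)
$\left(-3506090 + \left(\left(-5\right) \left(-25\right) + 429\right)^{2}\right) \left(6711 F{\left(11 \right)} + 4847269\right) = \left(-3506090 + \left(\left(-5\right) \left(-25\right) + 429\right)^{2}\right) \left(6711 \left(6 + 6 \cdot 11\right) + 4847269\right) = \left(-3506090 + \left(125 + 429\right)^{2}\right) \left(6711 \left(6 + 66\right) + 4847269\right) = \left(-3506090 + 554^{2}\right) \left(6711 \cdot 72 + 4847269\right) = \left(-3506090 + 306916\right) \left(483192 + 4847269\right) = \left(-3199174\right) 5330461 = -17053072239214$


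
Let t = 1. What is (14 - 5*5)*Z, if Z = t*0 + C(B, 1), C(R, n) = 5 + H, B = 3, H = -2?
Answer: -33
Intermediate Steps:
C(R, n) = 3 (C(R, n) = 5 - 2 = 3)
Z = 3 (Z = 1*0 + 3 = 0 + 3 = 3)
(14 - 5*5)*Z = (14 - 5*5)*3 = (14 - 25)*3 = -11*3 = -33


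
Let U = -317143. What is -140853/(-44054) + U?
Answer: -13971276869/44054 ≈ -3.1714e+5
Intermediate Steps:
-140853/(-44054) + U = -140853/(-44054) - 317143 = -140853*(-1/44054) - 317143 = 140853/44054 - 317143 = -13971276869/44054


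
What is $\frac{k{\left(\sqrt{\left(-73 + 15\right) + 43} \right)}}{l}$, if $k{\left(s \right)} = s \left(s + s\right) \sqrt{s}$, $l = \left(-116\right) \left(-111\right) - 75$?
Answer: $- \frac{10 \sqrt[4]{15} \sqrt{i}}{4267} \approx -0.0032613 - 0.0032613 i$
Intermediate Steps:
$l = 12801$ ($l = 12876 - 75 = 12801$)
$k{\left(s \right)} = 2 s^{\frac{5}{2}}$ ($k{\left(s \right)} = s 2 s \sqrt{s} = 2 s^{2} \sqrt{s} = 2 s^{\frac{5}{2}}$)
$\frac{k{\left(\sqrt{\left(-73 + 15\right) + 43} \right)}}{l} = \frac{2 \left(\sqrt{\left(-73 + 15\right) + 43}\right)^{\frac{5}{2}}}{12801} = 2 \left(\sqrt{-58 + 43}\right)^{\frac{5}{2}} \cdot \frac{1}{12801} = 2 \left(\sqrt{-15}\right)^{\frac{5}{2}} \cdot \frac{1}{12801} = 2 \left(i \sqrt{15}\right)^{\frac{5}{2}} \cdot \frac{1}{12801} = 2 \cdot 15 \sqrt[4]{15} \left(- \sqrt{i}\right) \frac{1}{12801} = - 30 \sqrt[4]{15} \sqrt{i} \frac{1}{12801} = - \frac{10 \sqrt[4]{15} \sqrt{i}}{4267}$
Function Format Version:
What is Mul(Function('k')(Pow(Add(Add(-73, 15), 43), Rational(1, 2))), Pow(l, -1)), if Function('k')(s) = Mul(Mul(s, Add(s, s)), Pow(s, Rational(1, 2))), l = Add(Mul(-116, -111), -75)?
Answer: Mul(Rational(-10, 4267), Pow(15, Rational(1, 4)), Pow(I, Rational(1, 2))) ≈ Add(-0.0032613, Mul(-0.0032613, I))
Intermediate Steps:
l = 12801 (l = Add(12876, -75) = 12801)
Function('k')(s) = Mul(2, Pow(s, Rational(5, 2))) (Function('k')(s) = Mul(Mul(s, Mul(2, s)), Pow(s, Rational(1, 2))) = Mul(Mul(2, Pow(s, 2)), Pow(s, Rational(1, 2))) = Mul(2, Pow(s, Rational(5, 2))))
Mul(Function('k')(Pow(Add(Add(-73, 15), 43), Rational(1, 2))), Pow(l, -1)) = Mul(Mul(2, Pow(Pow(Add(Add(-73, 15), 43), Rational(1, 2)), Rational(5, 2))), Pow(12801, -1)) = Mul(Mul(2, Pow(Pow(Add(-58, 43), Rational(1, 2)), Rational(5, 2))), Rational(1, 12801)) = Mul(Mul(2, Pow(Pow(-15, Rational(1, 2)), Rational(5, 2))), Rational(1, 12801)) = Mul(Mul(2, Pow(Mul(I, Pow(15, Rational(1, 2))), Rational(5, 2))), Rational(1, 12801)) = Mul(Mul(2, Mul(15, Pow(15, Rational(1, 4)), Mul(-1, Pow(I, Rational(1, 2))))), Rational(1, 12801)) = Mul(Mul(-30, Pow(15, Rational(1, 4)), Pow(I, Rational(1, 2))), Rational(1, 12801)) = Mul(Rational(-10, 4267), Pow(15, Rational(1, 4)), Pow(I, Rational(1, 2)))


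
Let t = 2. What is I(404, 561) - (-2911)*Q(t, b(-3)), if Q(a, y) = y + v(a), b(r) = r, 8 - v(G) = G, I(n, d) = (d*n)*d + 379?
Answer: 127156396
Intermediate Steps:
I(n, d) = 379 + n*d² (I(n, d) = n*d² + 379 = 379 + n*d²)
v(G) = 8 - G
Q(a, y) = 8 + y - a (Q(a, y) = y + (8 - a) = 8 + y - a)
I(404, 561) - (-2911)*Q(t, b(-3)) = (379 + 404*561²) - (-2911)*(8 - 3 - 1*2) = (379 + 404*314721) - (-2911)*(8 - 3 - 2) = (379 + 127147284) - (-2911)*3 = 127147663 - 1*(-8733) = 127147663 + 8733 = 127156396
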